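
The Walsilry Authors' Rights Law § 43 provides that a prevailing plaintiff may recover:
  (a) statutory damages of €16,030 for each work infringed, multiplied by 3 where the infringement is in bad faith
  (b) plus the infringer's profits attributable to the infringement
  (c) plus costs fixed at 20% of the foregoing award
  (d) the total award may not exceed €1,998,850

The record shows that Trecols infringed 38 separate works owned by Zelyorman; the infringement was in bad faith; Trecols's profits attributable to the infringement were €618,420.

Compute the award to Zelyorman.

€1,998,850

Statutory damages: 38 × €16,030 = €609,140
Trebled: 3 × €609,140 = €1,827,420
Combined award: €1,827,420 + €618,420 = €2,445,840
Costs: 20% of €2,445,840 = €489,168
Award plus costs: €2,445,840 + €489,168 = €2,935,008
Cap at €1,998,850: €2,935,008 exceeds the cap → €1,998,850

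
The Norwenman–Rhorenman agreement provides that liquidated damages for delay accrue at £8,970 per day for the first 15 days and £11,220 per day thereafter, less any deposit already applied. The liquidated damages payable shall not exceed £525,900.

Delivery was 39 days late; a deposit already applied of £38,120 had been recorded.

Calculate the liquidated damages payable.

£365,710

First 15 days: 15 × £8,970 = £134,550
Remaining days: (39 − 15) × £11,220 = £269,280
Accrued per-day damages: £134,550 + £269,280 = £403,830
Less deposit already applied: £403,830 − £38,120 = £365,710
Cap at £525,900: £365,710 is within the cap, no reduction.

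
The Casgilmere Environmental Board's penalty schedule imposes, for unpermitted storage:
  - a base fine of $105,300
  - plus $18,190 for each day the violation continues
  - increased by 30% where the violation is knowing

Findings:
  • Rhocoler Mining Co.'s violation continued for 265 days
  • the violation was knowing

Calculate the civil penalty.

Civil penalty: $6,403,345

Per-day component: 265 × $18,190 = $4,820,350
Base plus per-day: $105,300 + $4,820,350 = $4,925,650
Enhancement: 30% of $4,925,650 = $1,477,695
Enhanced fine: $4,925,650 + $1,477,695 = $6,403,345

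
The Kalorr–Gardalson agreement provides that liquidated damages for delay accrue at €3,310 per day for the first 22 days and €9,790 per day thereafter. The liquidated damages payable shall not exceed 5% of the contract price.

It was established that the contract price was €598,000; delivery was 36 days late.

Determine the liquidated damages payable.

€29,900

First 22 days: 22 × €3,310 = €72,820
Remaining days: (36 − 22) × €9,790 = €137,060
Accrued per-day damages: €72,820 + €137,060 = €209,880
Cap: 5% of €598,000 = €29,900
Cap at €29,900: €209,880 exceeds the cap → €29,900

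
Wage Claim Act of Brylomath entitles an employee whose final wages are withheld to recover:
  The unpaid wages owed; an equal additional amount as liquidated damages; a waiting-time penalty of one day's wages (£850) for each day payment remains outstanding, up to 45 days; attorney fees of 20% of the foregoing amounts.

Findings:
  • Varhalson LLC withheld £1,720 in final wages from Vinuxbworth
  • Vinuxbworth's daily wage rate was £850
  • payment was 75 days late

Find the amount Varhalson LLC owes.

£50,028

Liquidated damages (equal amount): £1,720
Penalty days: min(75, 45) = 45
Waiting-time penalty: 45 × £850 = £38,250
Subtotal: £1,720 + £1,720 + £38,250 = £41,690
Attorney fees: 20% of £41,690 = £8,338
Total award: £41,690 + £8,338 = £50,028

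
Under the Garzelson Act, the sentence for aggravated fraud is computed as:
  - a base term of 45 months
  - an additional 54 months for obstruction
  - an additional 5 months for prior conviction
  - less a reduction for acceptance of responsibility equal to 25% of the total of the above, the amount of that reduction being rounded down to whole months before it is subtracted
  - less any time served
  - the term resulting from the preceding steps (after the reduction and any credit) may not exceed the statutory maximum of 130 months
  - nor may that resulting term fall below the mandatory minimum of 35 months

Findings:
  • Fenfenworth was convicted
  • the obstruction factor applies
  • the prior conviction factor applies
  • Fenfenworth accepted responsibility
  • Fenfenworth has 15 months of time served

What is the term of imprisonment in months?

Obstruction enhancement: +54 months
Prior conviction enhancement: +5 months
Adjusted term: 45 months + 54 months + 5 months = 104 months
Acceptance of responsibility reduction: 25% of 104 months = 26 months (rounded down)
After reduction: 104 − 26 = 78 months
Less time served: 78 months − 15 months = 63 months
Cap at 130 months: 63 months is within the cap, no reduction.
Minimum 35 months: 63 months meets the minimum, no increase.

63 months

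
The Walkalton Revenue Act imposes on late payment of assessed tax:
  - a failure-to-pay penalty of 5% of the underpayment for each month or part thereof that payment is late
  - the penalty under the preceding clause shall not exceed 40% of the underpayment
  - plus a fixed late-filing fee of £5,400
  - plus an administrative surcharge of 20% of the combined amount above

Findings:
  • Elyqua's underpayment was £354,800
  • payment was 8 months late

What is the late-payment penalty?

Penalty: £176,784

Accrued rate: 5% × 8 = 40%, capped at 40% → 40%
Failure-to-pay penalty: 40% of £354,800 = £141,920
Penalty before surcharge: £141,920 + £5,400 = £147,320
Administrative surcharge: 20% of £147,320 = £29,464
Total penalty: £147,320 + £29,464 = £176,784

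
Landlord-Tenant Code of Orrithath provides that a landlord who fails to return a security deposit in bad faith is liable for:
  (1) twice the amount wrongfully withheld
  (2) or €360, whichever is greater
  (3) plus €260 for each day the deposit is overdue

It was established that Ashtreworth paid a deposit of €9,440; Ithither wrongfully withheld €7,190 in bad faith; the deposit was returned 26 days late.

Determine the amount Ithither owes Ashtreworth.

Doubled: 2 × €7,190 = €14,380
Minimum €360: €14,380 meets the minimum, no increase.
Late-return penalty: 26 × €260 = €6,760
Damages plus late penalty: €14,380 + €6,760 = €21,140

€21,140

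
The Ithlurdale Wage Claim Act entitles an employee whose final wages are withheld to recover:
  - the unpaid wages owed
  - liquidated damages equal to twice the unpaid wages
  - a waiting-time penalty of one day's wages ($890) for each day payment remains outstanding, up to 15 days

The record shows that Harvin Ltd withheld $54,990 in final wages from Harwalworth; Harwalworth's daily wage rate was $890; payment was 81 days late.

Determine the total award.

$178,320

Doubled: 2 × $54,990 = $109,980
Penalty days: min(81, 15) = 15
Waiting-time penalty: 15 × $890 = $13,350
Total award: $54,990 + $109,980 + $13,350 = $178,320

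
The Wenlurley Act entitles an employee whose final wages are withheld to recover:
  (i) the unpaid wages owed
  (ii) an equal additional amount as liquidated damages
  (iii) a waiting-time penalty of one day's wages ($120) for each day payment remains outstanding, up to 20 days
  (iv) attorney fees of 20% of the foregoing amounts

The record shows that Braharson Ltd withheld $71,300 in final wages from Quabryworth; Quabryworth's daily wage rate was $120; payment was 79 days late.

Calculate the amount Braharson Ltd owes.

Liquidated damages (equal amount): $71,300
Penalty days: min(79, 20) = 20
Waiting-time penalty: 20 × $120 = $2,400
Subtotal: $71,300 + $71,300 + $2,400 = $145,000
Attorney fees: 20% of $145,000 = $29,000
Total award: $145,000 + $29,000 = $174,000

$174,000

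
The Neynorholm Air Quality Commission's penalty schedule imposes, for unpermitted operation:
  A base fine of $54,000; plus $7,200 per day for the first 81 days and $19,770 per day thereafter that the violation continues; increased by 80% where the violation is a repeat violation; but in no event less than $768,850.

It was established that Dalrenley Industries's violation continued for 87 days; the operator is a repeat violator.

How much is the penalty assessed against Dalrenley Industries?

$1,360,476

First 81 days: 81 × $7,200 = $583,200
Remaining days: (87 − 81) × $19,770 = $118,620
Per-day component: $583,200 + $118,620 = $701,820
Base plus per-day: $54,000 + $701,820 = $755,820
Enhancement: 80% of $755,820 = $604,656
Enhanced fine: $755,820 + $604,656 = $1,360,476
Minimum $768,850: $1,360,476 meets the minimum, no increase.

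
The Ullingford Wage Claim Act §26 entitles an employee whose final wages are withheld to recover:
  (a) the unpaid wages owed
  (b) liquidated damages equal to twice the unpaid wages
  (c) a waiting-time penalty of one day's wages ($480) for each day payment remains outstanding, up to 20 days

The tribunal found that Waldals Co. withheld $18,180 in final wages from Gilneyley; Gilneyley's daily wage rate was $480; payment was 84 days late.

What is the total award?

$64,140

Doubled: 2 × $18,180 = $36,360
Penalty days: min(84, 20) = 20
Waiting-time penalty: 20 × $480 = $9,600
Total award: $18,180 + $36,360 + $9,600 = $64,140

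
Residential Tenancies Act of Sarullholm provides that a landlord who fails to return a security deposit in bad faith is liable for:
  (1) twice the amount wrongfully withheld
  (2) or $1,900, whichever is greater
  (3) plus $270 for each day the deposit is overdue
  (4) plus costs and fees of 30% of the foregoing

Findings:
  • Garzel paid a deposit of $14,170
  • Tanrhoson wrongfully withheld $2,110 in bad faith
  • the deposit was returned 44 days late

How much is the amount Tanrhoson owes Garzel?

Doubled: 2 × $2,110 = $4,220
Minimum $1,900: $4,220 meets the minimum, no increase.
Late-return penalty: 44 × $270 = $11,880
Damages plus late penalty: $4,220 + $11,880 = $16,100
Costs and fees: 30% of $16,100 = $4,830
Total recovery: $16,100 + $4,830 = $20,930

$20,930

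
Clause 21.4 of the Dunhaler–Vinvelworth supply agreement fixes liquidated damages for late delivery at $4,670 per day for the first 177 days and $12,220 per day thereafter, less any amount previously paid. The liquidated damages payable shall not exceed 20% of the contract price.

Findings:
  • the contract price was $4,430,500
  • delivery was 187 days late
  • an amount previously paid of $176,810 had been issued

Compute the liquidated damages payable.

$771,980

First 177 days: 177 × $4,670 = $826,590
Remaining days: (187 − 177) × $12,220 = $122,200
Accrued per-day damages: $826,590 + $122,200 = $948,790
Less amount previously paid: $948,790 − $176,810 = $771,980
Cap: 20% of $4,430,500 = $886,100
Cap at $886,100: $771,980 is within the cap, no reduction.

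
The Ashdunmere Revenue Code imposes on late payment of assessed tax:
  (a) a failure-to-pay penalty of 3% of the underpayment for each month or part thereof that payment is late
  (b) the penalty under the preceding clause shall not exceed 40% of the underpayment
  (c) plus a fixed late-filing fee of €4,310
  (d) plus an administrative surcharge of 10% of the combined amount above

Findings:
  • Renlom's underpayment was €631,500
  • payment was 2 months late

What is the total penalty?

€46,420

Accrued rate: 3% × 2 = 6%, capped at 40% → 6%
Failure-to-pay penalty: 6% of €631,500 = €37,890
Penalty before surcharge: €37,890 + €4,310 = €42,200
Administrative surcharge: 10% of €42,200 = €4,220
Total penalty: €42,200 + €4,220 = €46,420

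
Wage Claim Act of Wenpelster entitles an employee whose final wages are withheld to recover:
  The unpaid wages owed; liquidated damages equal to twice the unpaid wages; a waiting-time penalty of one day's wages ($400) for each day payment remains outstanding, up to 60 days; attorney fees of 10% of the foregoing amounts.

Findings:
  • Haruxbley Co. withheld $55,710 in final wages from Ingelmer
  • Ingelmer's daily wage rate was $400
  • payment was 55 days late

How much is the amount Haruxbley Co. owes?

Doubled: 2 × $55,710 = $111,420
Penalty days: min(55, 60) = 55
Waiting-time penalty: 55 × $400 = $22,000
Subtotal: $55,710 + $111,420 + $22,000 = $189,130
Attorney fees: 10% of $189,130 = $18,913
Total award: $189,130 + $18,913 = $208,043

Total award: $208,043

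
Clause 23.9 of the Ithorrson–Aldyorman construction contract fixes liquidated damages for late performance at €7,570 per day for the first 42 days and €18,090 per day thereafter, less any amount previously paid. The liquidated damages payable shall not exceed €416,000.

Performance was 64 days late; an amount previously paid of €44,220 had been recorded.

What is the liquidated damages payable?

First 42 days: 42 × €7,570 = €317,940
Remaining days: (64 − 42) × €18,090 = €397,980
Accrued per-day damages: €317,940 + €397,980 = €715,920
Less amount previously paid: €715,920 − €44,220 = €671,700
Cap at €416,000: €671,700 exceeds the cap → €416,000

€416,000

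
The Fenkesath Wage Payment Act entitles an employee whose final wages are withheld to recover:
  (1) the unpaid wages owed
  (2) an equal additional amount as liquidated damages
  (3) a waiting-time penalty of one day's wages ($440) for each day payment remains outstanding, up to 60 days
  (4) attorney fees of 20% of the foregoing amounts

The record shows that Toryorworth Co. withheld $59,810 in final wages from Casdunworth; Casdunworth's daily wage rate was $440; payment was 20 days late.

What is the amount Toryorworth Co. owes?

Liquidated damages (equal amount): $59,810
Penalty days: min(20, 60) = 20
Waiting-time penalty: 20 × $440 = $8,800
Subtotal: $59,810 + $59,810 + $8,800 = $128,420
Attorney fees: 20% of $128,420 = $25,684
Total award: $128,420 + $25,684 = $154,104

$154,104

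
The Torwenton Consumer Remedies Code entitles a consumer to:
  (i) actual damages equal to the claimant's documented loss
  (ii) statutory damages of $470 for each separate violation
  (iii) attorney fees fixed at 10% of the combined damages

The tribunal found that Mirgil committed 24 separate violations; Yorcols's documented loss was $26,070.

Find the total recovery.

$41,085

Statutory damages: 24 × $470 = $11,280
Combined damages: $26,070 + $11,280 = $37,350
Attorney fees: 10% of $37,350 = $3,735
Total recovery: $37,350 + $3,735 = $41,085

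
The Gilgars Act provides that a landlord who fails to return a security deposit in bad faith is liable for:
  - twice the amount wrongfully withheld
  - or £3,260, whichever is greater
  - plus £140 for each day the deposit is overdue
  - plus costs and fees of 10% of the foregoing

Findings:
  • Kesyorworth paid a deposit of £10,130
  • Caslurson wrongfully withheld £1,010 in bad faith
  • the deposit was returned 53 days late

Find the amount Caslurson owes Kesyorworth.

Doubled: 2 × £1,010 = £2,020
Minimum £3,260: £2,020 is below the minimum → £3,260
Late-return penalty: 53 × £140 = £7,420
Damages plus late penalty: £3,260 + £7,420 = £10,680
Costs and fees: 10% of £10,680 = £1,068
Total recovery: £10,680 + £1,068 = £11,748

£11,748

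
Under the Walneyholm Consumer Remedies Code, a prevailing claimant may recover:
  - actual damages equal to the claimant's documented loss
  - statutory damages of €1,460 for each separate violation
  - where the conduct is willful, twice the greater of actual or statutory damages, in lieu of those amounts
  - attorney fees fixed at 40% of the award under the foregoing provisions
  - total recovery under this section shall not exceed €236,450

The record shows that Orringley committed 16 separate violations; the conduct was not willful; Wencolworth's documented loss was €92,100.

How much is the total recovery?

€161,644

Statutory damages: 16 × €1,460 = €23,360
Conduct not willful: the in-lieu enhancement does not apply.
Actual plus statutory damages: €92,100 + €23,360 = €115,460
Attorney fees: 40% of €115,460 = €46,184
Total before cap: €115,460 + €46,184 = €161,644
Cap at €236,450: €161,644 is within the cap, no reduction.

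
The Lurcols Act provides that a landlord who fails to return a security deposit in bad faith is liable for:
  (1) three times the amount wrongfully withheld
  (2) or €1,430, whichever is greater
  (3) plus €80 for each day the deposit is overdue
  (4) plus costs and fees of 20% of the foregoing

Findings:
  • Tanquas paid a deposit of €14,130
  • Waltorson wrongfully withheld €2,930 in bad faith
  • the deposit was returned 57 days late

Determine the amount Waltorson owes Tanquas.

€16,020

Trebled: 3 × €2,930 = €8,790
Minimum €1,430: €8,790 meets the minimum, no increase.
Late-return penalty: 57 × €80 = €4,560
Damages plus late penalty: €8,790 + €4,560 = €13,350
Costs and fees: 20% of €13,350 = €2,670
Total recovery: €13,350 + €2,670 = €16,020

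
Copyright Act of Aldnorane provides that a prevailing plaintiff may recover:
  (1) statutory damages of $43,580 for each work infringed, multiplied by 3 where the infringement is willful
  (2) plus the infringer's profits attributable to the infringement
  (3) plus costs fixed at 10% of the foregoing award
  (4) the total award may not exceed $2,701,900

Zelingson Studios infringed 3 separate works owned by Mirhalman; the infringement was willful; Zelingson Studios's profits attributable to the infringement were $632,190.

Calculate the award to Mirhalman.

$1,126,851

Statutory damages: 3 × $43,580 = $130,740
Trebled: 3 × $130,740 = $392,220
Combined award: $392,220 + $632,190 = $1,024,410
Costs: 10% of $1,024,410 = $102,441
Award plus costs: $1,024,410 + $102,441 = $1,126,851
Cap at $2,701,900: $1,126,851 is within the cap, no reduction.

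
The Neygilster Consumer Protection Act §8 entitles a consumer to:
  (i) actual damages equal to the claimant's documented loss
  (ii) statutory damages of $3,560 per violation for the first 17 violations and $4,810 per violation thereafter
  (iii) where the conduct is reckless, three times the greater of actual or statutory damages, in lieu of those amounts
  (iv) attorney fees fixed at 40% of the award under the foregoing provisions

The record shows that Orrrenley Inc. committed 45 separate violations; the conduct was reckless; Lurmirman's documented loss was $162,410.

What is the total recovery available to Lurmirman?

Total recovery: $819,840

First 17 violations: 17 × $3,560 = $60,520
Remaining violations: (45 − 17) × $4,810 = $134,680
Statutory damages: $60,520 + $134,680 = $195,200
Greater of actual damages ($162,410) or statutory damages ($195,200): $195,200
Trebled: 3 × $195,200 = $585,600
Attorney fees: 40% of $585,600 = $234,240
Total recovery: $585,600 + $234,240 = $819,840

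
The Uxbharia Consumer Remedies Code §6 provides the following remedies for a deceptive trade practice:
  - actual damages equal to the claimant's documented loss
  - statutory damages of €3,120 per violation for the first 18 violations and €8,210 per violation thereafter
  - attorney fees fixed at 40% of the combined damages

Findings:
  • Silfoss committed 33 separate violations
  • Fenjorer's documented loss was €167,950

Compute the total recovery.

€486,164

First 18 violations: 18 × €3,120 = €56,160
Remaining violations: (33 − 18) × €8,210 = €123,150
Statutory damages: €56,160 + €123,150 = €179,310
Combined damages: €167,950 + €179,310 = €347,260
Attorney fees: 40% of €347,260 = €138,904
Total recovery: €347,260 + €138,904 = €486,164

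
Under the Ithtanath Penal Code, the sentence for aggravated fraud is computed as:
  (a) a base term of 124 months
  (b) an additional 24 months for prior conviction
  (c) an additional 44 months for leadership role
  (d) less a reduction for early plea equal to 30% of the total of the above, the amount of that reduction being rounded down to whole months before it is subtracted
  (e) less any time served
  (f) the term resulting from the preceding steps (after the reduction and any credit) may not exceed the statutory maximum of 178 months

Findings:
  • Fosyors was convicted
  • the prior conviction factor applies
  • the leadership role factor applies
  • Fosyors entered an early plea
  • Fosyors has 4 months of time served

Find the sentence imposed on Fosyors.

Prior conviction enhancement: +24 months
Leadership role enhancement: +44 months
Adjusted term: 124 months + 24 months + 44 months = 192 months
Early plea reduction: 30% of 192 months = 57 months (rounded down)
After reduction: 192 − 57 = 135 months
Less time served: 135 months − 4 months = 131 months
Cap at 178 months: 131 months is within the cap, no reduction.

Sentence: 131 months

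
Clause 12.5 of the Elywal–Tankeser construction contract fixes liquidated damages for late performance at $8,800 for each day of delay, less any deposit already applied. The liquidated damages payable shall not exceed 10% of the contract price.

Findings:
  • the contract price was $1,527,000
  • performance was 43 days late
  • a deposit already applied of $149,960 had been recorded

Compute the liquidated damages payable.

Liquidated damages: $152,700

Per-day damages: 43 × $8,800 = $378,400
Less deposit already applied: $378,400 − $149,960 = $228,440
Cap: 10% of $1,527,000 = $152,700
Cap at $152,700: $228,440 exceeds the cap → $152,700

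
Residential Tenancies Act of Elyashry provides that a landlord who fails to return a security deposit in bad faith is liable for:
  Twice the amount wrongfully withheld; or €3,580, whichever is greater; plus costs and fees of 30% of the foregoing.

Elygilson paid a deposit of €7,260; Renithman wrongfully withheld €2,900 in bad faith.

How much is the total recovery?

€7,540

Doubled: 2 × €2,900 = €5,800
Minimum €3,580: €5,800 meets the minimum, no increase.
Costs and fees: 30% of €5,800 = €1,740
Total recovery: €5,800 + €1,740 = €7,540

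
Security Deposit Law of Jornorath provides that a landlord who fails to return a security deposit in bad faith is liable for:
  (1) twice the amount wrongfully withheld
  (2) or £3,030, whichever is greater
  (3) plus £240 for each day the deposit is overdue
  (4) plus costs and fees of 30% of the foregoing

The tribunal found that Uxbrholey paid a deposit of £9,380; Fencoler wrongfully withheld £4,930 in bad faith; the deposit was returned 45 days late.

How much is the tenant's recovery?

Doubled: 2 × £4,930 = £9,860
Minimum £3,030: £9,860 meets the minimum, no increase.
Late-return penalty: 45 × £240 = £10,800
Damages plus late penalty: £9,860 + £10,800 = £20,660
Costs and fees: 30% of £20,660 = £6,198
Total recovery: £20,660 + £6,198 = £26,858

£26,858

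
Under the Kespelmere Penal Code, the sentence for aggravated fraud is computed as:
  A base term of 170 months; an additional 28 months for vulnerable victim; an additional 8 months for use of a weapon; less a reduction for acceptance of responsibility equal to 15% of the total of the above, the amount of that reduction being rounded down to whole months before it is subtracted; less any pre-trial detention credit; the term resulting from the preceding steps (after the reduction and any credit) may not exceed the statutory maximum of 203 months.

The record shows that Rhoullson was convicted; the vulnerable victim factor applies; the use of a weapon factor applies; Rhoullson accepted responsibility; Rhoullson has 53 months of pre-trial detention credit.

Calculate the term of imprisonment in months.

Vulnerable victim enhancement: +28 months
Use of a weapon enhancement: +8 months
Adjusted term: 170 months + 28 months + 8 months = 206 months
Acceptance of responsibility reduction: 15% of 206 months = 30 months (rounded down)
After reduction: 206 − 30 = 176 months
Less pre-trial detention credit: 176 months − 53 months = 123 months
Cap at 203 months: 123 months is within the cap, no reduction.

123 months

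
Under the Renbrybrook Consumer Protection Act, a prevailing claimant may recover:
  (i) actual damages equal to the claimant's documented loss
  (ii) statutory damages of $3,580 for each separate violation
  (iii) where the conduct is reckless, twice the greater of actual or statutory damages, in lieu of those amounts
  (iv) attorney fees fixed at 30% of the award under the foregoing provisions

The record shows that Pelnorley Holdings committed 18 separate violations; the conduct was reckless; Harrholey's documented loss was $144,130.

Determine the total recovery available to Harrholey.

Statutory damages: 18 × $3,580 = $64,440
Greater of actual damages ($144,130) or statutory damages ($64,440): $144,130
Doubled: 2 × $144,130 = $288,260
Attorney fees: 30% of $288,260 = $86,478
Total recovery: $288,260 + $86,478 = $374,738

$374,738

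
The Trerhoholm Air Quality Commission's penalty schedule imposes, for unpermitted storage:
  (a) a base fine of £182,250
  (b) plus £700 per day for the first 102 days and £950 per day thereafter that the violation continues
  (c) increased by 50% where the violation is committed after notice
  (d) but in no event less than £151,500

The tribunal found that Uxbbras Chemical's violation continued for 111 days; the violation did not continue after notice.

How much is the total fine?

First 102 days: 102 × £700 = £71,400
Remaining days: (111 − 102) × £950 = £8,550
Per-day component: £71,400 + £8,550 = £79,950
Base plus per-day: £182,250 + £79,950 = £262,200
The violation did not continue after notice: no 50% increase.
Minimum £151,500: £262,200 meets the minimum, no increase.

£262,200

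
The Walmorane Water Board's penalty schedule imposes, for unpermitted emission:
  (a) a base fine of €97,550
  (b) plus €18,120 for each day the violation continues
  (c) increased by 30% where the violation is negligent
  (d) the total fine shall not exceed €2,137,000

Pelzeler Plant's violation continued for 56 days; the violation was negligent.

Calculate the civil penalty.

Civil penalty: €1,445,951

Per-day component: 56 × €18,120 = €1,014,720
Base plus per-day: €97,550 + €1,014,720 = €1,112,270
Enhancement: 30% of €1,112,270 = €333,681
Enhanced fine: €1,112,270 + €333,681 = €1,445,951
Cap at €2,137,000: €1,445,951 is within the cap, no reduction.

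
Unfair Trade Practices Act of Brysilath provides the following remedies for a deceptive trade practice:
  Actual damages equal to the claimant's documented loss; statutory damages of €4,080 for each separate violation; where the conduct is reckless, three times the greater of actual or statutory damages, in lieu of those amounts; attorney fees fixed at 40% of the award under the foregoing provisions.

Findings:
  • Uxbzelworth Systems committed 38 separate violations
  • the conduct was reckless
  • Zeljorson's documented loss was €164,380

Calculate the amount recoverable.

Statutory damages: 38 × €4,080 = €155,040
Greater of actual damages (€164,380) or statutory damages (€155,040): €164,380
Trebled: 3 × €164,380 = €493,140
Attorney fees: 40% of €493,140 = €197,256
Total recovery: €493,140 + €197,256 = €690,396

€690,396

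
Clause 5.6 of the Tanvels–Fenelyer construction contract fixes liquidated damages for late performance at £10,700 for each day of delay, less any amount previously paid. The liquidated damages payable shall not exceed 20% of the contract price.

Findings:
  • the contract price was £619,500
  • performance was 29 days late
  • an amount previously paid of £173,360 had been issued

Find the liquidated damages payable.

£123,900

Per-day damages: 29 × £10,700 = £310,300
Less amount previously paid: £310,300 − £173,360 = £136,940
Cap: 20% of £619,500 = £123,900
Cap at £123,900: £136,940 exceeds the cap → £123,900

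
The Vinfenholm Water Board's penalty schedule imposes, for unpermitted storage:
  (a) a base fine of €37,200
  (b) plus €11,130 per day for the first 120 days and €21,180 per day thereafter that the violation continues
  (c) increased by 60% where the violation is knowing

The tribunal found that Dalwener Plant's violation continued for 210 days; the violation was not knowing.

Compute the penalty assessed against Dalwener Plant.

€3,279,000

First 120 days: 120 × €11,130 = €1,335,600
Remaining days: (210 − 120) × €21,180 = €1,906,200
Per-day component: €1,335,600 + €1,906,200 = €3,241,800
Base plus per-day: €37,200 + €3,241,800 = €3,279,000
The violation was not knowing: no 60% increase.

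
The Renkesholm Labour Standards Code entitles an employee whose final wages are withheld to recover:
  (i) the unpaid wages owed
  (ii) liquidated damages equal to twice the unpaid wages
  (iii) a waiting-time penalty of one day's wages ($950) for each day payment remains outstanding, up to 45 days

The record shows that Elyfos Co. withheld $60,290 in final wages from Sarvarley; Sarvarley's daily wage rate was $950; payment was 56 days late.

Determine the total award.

Doubled: 2 × $60,290 = $120,580
Penalty days: min(56, 45) = 45
Waiting-time penalty: 45 × $950 = $42,750
Total award: $60,290 + $120,580 + $42,750 = $223,620

Total award: $223,620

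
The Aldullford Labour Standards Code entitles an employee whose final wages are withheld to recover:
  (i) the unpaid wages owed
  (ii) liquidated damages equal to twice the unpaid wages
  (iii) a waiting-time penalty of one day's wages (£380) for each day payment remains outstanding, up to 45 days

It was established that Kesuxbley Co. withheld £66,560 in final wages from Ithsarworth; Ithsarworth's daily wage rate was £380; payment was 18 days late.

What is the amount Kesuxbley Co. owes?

Total award: £206,520

Doubled: 2 × £66,560 = £133,120
Penalty days: min(18, 45) = 18
Waiting-time penalty: 18 × £380 = £6,840
Total award: £66,560 + £133,120 + £6,840 = £206,520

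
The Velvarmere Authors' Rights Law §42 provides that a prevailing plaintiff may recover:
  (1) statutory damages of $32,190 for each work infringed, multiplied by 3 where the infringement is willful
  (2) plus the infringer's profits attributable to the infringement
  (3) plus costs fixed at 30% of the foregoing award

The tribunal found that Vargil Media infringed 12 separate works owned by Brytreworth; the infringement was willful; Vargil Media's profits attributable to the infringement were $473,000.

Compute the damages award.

$2,121,392

Statutory damages: 12 × $32,190 = $386,280
Trebled: 3 × $386,280 = $1,158,840
Combined award: $1,158,840 + $473,000 = $1,631,840
Costs: 30% of $1,631,840 = $489,552
Award plus costs: $1,631,840 + $489,552 = $2,121,392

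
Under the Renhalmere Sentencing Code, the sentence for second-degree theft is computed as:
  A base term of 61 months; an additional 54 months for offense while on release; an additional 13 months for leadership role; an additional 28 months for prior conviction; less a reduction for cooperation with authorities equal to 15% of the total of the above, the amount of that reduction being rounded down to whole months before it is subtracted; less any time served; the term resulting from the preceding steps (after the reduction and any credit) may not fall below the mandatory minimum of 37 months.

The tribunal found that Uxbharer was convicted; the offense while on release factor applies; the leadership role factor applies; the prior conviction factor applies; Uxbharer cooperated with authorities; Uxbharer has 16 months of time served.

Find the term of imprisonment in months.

117 months

Offense while on release enhancement: +54 months
Leadership role enhancement: +13 months
Prior conviction enhancement: +28 months
Adjusted term: 61 months + 54 months + 13 months + 28 months = 156 months
Cooperation with authorities reduction: 15% of 156 months = 23 months (rounded down)
After reduction: 156 − 23 = 133 months
Less time served: 133 months − 16 months = 117 months
Minimum 37 months: 117 months meets the minimum, no increase.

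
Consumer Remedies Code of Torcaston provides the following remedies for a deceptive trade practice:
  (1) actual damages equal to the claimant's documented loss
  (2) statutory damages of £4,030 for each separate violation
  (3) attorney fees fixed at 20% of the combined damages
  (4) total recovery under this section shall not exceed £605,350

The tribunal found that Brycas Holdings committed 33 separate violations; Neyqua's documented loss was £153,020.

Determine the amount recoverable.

Statutory damages: 33 × £4,030 = £132,990
Combined damages: £153,020 + £132,990 = £286,010
Attorney fees: 20% of £286,010 = £57,202
Total before cap: £286,010 + £57,202 = £343,212
Cap at £605,350: £343,212 is within the cap, no reduction.

£343,212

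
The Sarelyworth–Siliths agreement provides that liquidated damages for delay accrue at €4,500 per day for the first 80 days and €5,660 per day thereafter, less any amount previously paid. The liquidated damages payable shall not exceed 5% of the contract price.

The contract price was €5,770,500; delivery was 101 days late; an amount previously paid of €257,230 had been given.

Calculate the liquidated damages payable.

First 80 days: 80 × €4,500 = €360,000
Remaining days: (101 − 80) × €5,660 = €118,860
Accrued per-day damages: €360,000 + €118,860 = €478,860
Less amount previously paid: €478,860 − €257,230 = €221,630
Cap: 5% of €5,770,500 = €288,525
Cap at €288,525: €221,630 is within the cap, no reduction.

€221,630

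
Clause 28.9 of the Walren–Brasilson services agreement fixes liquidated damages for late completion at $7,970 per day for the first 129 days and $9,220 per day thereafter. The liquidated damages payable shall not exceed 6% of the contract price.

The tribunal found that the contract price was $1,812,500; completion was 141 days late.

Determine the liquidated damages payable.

$108,750

First 129 days: 129 × $7,970 = $1,028,130
Remaining days: (141 − 129) × $9,220 = $110,640
Accrued per-day damages: $1,028,130 + $110,640 = $1,138,770
Cap: 6% of $1,812,500 = $108,750
Cap at $108,750: $1,138,770 exceeds the cap → $108,750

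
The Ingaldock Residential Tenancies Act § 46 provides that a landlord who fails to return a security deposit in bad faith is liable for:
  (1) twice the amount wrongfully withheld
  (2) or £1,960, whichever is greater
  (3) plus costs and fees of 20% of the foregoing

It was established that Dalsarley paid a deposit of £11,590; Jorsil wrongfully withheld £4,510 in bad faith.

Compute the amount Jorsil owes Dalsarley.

£10,824

Doubled: 2 × £4,510 = £9,020
Minimum £1,960: £9,020 meets the minimum, no increase.
Costs and fees: 20% of £9,020 = £1,804
Total recovery: £9,020 + £1,804 = £10,824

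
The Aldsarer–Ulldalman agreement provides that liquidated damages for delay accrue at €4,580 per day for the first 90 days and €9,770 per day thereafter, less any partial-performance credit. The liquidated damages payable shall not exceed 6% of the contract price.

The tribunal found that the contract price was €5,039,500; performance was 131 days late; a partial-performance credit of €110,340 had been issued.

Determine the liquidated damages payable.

€302,370

First 90 days: 90 × €4,580 = €412,200
Remaining days: (131 − 90) × €9,770 = €400,570
Accrued per-day damages: €412,200 + €400,570 = €812,770
Less partial-performance credit: €812,770 − €110,340 = €702,430
Cap: 6% of €5,039,500 = €302,370
Cap at €302,370: €702,430 exceeds the cap → €302,370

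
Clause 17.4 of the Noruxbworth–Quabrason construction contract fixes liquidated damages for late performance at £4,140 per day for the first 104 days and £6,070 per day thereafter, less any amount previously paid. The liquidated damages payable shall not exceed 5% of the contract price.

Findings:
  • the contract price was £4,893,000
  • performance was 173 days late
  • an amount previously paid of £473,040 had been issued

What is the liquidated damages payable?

First 104 days: 104 × £4,140 = £430,560
Remaining days: (173 − 104) × £6,070 = £418,830
Accrued per-day damages: £430,560 + £418,830 = £849,390
Less amount previously paid: £849,390 − £473,040 = £376,350
Cap: 5% of £4,893,000 = £244,650
Cap at £244,650: £376,350 exceeds the cap → £244,650

£244,650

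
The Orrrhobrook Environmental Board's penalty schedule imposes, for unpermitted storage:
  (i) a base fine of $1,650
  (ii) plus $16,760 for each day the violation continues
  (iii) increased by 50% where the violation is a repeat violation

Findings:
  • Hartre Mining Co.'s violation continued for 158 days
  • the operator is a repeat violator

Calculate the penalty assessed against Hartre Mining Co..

Per-day component: 158 × $16,760 = $2,648,080
Base plus per-day: $1,650 + $2,648,080 = $2,649,730
Enhancement: 50% of $2,649,730 = $1,324,865
Enhanced fine: $2,649,730 + $1,324,865 = $3,974,595

Civil penalty: $3,974,595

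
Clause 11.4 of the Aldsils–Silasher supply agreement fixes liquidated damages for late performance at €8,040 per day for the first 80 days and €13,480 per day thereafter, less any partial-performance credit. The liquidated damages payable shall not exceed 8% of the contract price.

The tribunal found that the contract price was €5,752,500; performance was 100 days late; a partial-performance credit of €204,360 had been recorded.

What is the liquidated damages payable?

€460,200

First 80 days: 80 × €8,040 = €643,200
Remaining days: (100 − 80) × €13,480 = €269,600
Accrued per-day damages: €643,200 + €269,600 = €912,800
Less partial-performance credit: €912,800 − €204,360 = €708,440
Cap: 8% of €5,752,500 = €460,200
Cap at €460,200: €708,440 exceeds the cap → €460,200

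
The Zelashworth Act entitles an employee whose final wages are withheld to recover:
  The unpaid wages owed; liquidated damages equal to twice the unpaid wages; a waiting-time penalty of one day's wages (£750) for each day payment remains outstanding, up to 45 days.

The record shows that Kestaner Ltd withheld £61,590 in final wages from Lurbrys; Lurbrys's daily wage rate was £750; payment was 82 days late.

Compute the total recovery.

£218,520

Doubled: 2 × £61,590 = £123,180
Penalty days: min(82, 45) = 45
Waiting-time penalty: 45 × £750 = £33,750
Total award: £61,590 + £123,180 + £33,750 = £218,520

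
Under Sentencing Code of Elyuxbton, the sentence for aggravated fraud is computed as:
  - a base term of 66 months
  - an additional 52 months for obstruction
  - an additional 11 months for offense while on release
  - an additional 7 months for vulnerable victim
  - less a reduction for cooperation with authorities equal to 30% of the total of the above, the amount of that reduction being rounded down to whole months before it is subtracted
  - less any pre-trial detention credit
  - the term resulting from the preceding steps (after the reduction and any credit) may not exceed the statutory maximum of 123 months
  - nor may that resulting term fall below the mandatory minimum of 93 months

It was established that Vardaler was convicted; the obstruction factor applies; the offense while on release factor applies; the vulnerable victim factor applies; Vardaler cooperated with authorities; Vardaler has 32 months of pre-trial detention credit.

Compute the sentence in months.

93 months

Obstruction enhancement: +52 months
Offense while on release enhancement: +11 months
Vulnerable victim enhancement: +7 months
Adjusted term: 66 months + 52 months + 11 months + 7 months = 136 months
Cooperation with authorities reduction: 30% of 136 months = 40 months (rounded down)
After reduction: 136 − 40 = 96 months
Less pre-trial detention credit: 96 months − 32 months = 64 months
Cap at 123 months: 64 months is within the cap, no reduction.
Minimum 93 months: 64 months is below the minimum → 93 months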